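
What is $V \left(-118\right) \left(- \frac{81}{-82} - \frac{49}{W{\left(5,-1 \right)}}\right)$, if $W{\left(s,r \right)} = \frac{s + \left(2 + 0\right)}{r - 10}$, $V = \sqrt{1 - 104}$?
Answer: $- \frac{377305 i \sqrt{103}}{41} \approx - 93396.0 i$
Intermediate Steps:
$V = i \sqrt{103}$ ($V = \sqrt{-103} = i \sqrt{103} \approx 10.149 i$)
$W{\left(s,r \right)} = \frac{2 + s}{-10 + r}$ ($W{\left(s,r \right)} = \frac{s + 2}{-10 + r} = \frac{2 + s}{-10 + r}$)
$V \left(-118\right) \left(- \frac{81}{-82} - \frac{49}{W{\left(5,-1 \right)}}\right) = i \sqrt{103} \left(-118\right) \left(- \frac{81}{-82} - \frac{49}{\frac{1}{-10 - 1} \left(2 + 5\right)}\right) = - 118 i \sqrt{103} \left(\left(-81\right) \left(- \frac{1}{82}\right) - \frac{49}{\frac{1}{-11} \cdot 7}\right) = - 118 i \sqrt{103} \left(\frac{81}{82} - \frac{49}{\left(- \frac{1}{11}\right) 7}\right) = - 118 i \sqrt{103} \left(\frac{81}{82} - \frac{49}{- \frac{7}{11}}\right) = - 118 i \sqrt{103} \left(\frac{81}{82} - -77\right) = - 118 i \sqrt{103} \left(\frac{81}{82} + 77\right) = - 118 i \sqrt{103} \cdot \frac{6395}{82} = - \frac{377305 i \sqrt{103}}{41}$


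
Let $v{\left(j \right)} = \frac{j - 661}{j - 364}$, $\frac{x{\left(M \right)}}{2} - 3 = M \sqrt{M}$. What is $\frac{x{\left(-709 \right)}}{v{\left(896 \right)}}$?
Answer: $\frac{3192}{235} - \frac{754376 i \sqrt{709}}{235} \approx 13.583 - 85476.0 i$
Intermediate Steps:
$x{\left(M \right)} = 6 + 2 M^{\frac{3}{2}}$ ($x{\left(M \right)} = 6 + 2 M \sqrt{M} = 6 + 2 M^{\frac{3}{2}}$)
$v{\left(j \right)} = \frac{-661 + j}{-364 + j}$
$\frac{x{\left(-709 \right)}}{v{\left(896 \right)}} = \frac{6 + 2 \left(-709\right)^{\frac{3}{2}}}{\frac{1}{-364 + 896} \left(-661 + 896\right)} = \frac{6 + 2 \left(- 709 i \sqrt{709}\right)}{\frac{1}{532} \cdot 235} = \frac{6 - 1418 i \sqrt{709}}{\frac{1}{532} \cdot 235} = \frac{6 - 1418 i \sqrt{709}}{\frac{235}{532}} = \left(6 - 1418 i \sqrt{709}\right) \frac{532}{235} = \frac{3192}{235} - \frac{754376 i \sqrt{709}}{235}$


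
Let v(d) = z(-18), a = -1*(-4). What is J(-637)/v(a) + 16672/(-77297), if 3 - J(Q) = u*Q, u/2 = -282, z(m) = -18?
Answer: 9256602203/463782 ≈ 19959.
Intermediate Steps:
u = -564 (u = 2*(-282) = -564)
J(Q) = 3 + 564*Q (J(Q) = 3 - (-564)*Q = 3 + 564*Q)
a = 4
v(d) = -18
J(-637)/v(a) + 16672/(-77297) = (3 + 564*(-637))/(-18) + 16672/(-77297) = (3 - 359268)*(-1/18) + 16672*(-1/77297) = -359265*(-1/18) - 16672/77297 = 119755/6 - 16672/77297 = 9256602203/463782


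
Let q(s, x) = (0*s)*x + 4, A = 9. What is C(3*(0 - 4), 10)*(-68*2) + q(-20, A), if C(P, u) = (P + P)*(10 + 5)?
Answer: 48964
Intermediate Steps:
C(P, u) = 30*P (C(P, u) = (2*P)*15 = 30*P)
q(s, x) = 4 (q(s, x) = 0*x + 4 = 0 + 4 = 4)
C(3*(0 - 4), 10)*(-68*2) + q(-20, A) = (30*(3*(0 - 4)))*(-68*2) + 4 = (30*(3*(-4)))*(-136) + 4 = (30*(-12))*(-136) + 4 = -360*(-136) + 4 = 48960 + 4 = 48964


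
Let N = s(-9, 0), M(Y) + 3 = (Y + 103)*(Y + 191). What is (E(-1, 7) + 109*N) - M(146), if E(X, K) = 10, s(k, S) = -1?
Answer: -84009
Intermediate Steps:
M(Y) = -3 + (103 + Y)*(191 + Y) (M(Y) = -3 + (Y + 103)*(Y + 191) = -3 + (103 + Y)*(191 + Y))
N = -1
(E(-1, 7) + 109*N) - M(146) = (10 + 109*(-1)) - (19670 + 146² + 294*146) = (10 - 109) - (19670 + 21316 + 42924) = -99 - 1*83910 = -99 - 83910 = -84009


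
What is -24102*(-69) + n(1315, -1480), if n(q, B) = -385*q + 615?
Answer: 1157378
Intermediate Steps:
n(q, B) = 615 - 385*q
-24102*(-69) + n(1315, -1480) = -24102*(-69) + (615 - 385*1315) = 1663038 + (615 - 506275) = 1663038 - 505660 = 1157378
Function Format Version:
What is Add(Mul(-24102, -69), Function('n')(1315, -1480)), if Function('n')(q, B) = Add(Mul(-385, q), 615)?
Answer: 1157378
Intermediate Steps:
Function('n')(q, B) = Add(615, Mul(-385, q))
Add(Mul(-24102, -69), Function('n')(1315, -1480)) = Add(Mul(-24102, -69), Add(615, Mul(-385, 1315))) = Add(1663038, Add(615, -506275)) = Add(1663038, -505660) = 1157378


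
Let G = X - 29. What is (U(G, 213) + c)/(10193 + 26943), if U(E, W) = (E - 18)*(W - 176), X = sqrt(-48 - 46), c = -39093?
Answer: -232/211 + 37*I*sqrt(94)/37136 ≈ -1.0995 + 0.0096599*I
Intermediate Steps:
X = I*sqrt(94) (X = sqrt(-94) = I*sqrt(94) ≈ 9.6954*I)
G = -29 + I*sqrt(94) (G = I*sqrt(94) - 29 = -29 + I*sqrt(94) ≈ -29.0 + 9.6954*I)
U(E, W) = (-176 + W)*(-18 + E) (U(E, W) = (-18 + E)*(-176 + W) = (-176 + W)*(-18 + E))
(U(G, 213) + c)/(10193 + 26943) = ((3168 - 176*(-29 + I*sqrt(94)) - 18*213 + (-29 + I*sqrt(94))*213) - 39093)/(10193 + 26943) = ((3168 + (5104 - 176*I*sqrt(94)) - 3834 + (-6177 + 213*I*sqrt(94))) - 39093)/37136 = ((-1739 + 37*I*sqrt(94)) - 39093)*(1/37136) = (-40832 + 37*I*sqrt(94))*(1/37136) = -232/211 + 37*I*sqrt(94)/37136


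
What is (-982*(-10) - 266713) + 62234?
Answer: -194659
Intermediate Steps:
(-982*(-10) - 266713) + 62234 = (9820 - 266713) + 62234 = -256893 + 62234 = -194659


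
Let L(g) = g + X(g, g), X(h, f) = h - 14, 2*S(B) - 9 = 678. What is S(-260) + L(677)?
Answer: 3367/2 ≈ 1683.5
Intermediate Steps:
S(B) = 687/2 (S(B) = 9/2 + (1/2)*678 = 9/2 + 339 = 687/2)
X(h, f) = -14 + h
L(g) = -14 + 2*g (L(g) = g + (-14 + g) = -14 + 2*g)
S(-260) + L(677) = 687/2 + (-14 + 2*677) = 687/2 + (-14 + 1354) = 687/2 + 1340 = 3367/2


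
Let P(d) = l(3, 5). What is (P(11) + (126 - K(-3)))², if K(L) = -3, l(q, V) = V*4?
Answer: 22201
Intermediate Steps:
l(q, V) = 4*V
P(d) = 20 (P(d) = 4*5 = 20)
(P(11) + (126 - K(-3)))² = (20 + (126 - 1*(-3)))² = (20 + (126 + 3))² = (20 + 129)² = 149² = 22201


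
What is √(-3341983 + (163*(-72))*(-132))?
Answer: I*√1792831 ≈ 1339.0*I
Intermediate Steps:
√(-3341983 + (163*(-72))*(-132)) = √(-3341983 - 11736*(-132)) = √(-3341983 + 1549152) = √(-1792831) = I*√1792831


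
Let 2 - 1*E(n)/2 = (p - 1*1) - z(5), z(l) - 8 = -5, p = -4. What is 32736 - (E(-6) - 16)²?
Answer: 32720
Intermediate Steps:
z(l) = 3 (z(l) = 8 - 5 = 3)
E(n) = 20 (E(n) = 4 - 2*((-4 - 1*1) - 1*3) = 4 - 2*((-4 - 1) - 3) = 4 - 2*(-5 - 3) = 4 - 2*(-8) = 4 + 16 = 20)
32736 - (E(-6) - 16)² = 32736 - (20 - 16)² = 32736 - 1*4² = 32736 - 1*16 = 32736 - 16 = 32720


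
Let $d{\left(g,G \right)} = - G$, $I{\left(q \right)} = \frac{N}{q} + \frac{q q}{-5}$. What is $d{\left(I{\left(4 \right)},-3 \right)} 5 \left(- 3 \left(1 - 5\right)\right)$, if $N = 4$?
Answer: $180$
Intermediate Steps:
$I{\left(q \right)} = \frac{4}{q} - \frac{q^{2}}{5}$ ($I{\left(q \right)} = \frac{4}{q} + \frac{q q}{-5} = \frac{4}{q} + q^{2} \left(- \frac{1}{5}\right) = \frac{4}{q} - \frac{q^{2}}{5}$)
$d{\left(I{\left(4 \right)},-3 \right)} 5 \left(- 3 \left(1 - 5\right)\right) = \left(-1\right) \left(-3\right) 5 \left(- 3 \left(1 - 5\right)\right) = 3 \cdot 5 \left(\left(-3\right) \left(-4\right)\right) = 15 \cdot 12 = 180$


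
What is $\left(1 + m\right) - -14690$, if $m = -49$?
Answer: $14642$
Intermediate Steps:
$\left(1 + m\right) - -14690 = \left(1 - 49\right) - -14690 = -48 + 14690 = 14642$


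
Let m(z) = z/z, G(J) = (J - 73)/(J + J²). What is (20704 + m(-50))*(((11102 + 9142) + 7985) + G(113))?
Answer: 3764645401345/6441 ≈ 5.8448e+8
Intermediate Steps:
G(J) = (-73 + J)/(J + J²)
m(z) = 1
(20704 + m(-50))*(((11102 + 9142) + 7985) + G(113)) = (20704 + 1)*(((11102 + 9142) + 7985) + (-73 + 113)/(113*(1 + 113))) = 20705*((20244 + 7985) + (1/113)*40/114) = 20705*(28229 + (1/113)*(1/114)*40) = 20705*(28229 + 20/6441) = 20705*(181823009/6441) = 3764645401345/6441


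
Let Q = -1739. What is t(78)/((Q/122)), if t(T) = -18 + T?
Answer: -7320/1739 ≈ -4.2093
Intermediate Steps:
t(78)/((Q/122)) = (-18 + 78)/((-1739/122)) = 60/((-1739*1/122)) = 60/(-1739/122) = 60*(-122/1739) = -7320/1739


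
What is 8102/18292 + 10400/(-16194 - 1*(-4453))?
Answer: -47555609/107383186 ≈ -0.44286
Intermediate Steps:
8102/18292 + 10400/(-16194 - 1*(-4453)) = 8102*(1/18292) + 10400/(-16194 + 4453) = 4051/9146 + 10400/(-11741) = 4051/9146 + 10400*(-1/11741) = 4051/9146 - 10400/11741 = -47555609/107383186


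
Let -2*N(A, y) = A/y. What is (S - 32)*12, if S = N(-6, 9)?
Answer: -380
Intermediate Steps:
N(A, y) = -A/(2*y)
S = 1/3 (S = -1/2*(-6)/9 = -1/2*(-6)*1/9 = 1/3 ≈ 0.33333)
(S - 32)*12 = (1/3 - 32)*12 = -95/3*12 = -380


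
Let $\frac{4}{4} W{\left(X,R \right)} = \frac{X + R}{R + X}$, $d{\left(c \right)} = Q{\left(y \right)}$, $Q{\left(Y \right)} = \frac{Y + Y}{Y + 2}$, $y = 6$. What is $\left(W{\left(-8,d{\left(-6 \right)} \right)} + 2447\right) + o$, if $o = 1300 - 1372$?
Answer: $2376$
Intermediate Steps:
$Q{\left(Y \right)} = \frac{2 Y}{2 + Y}$
$o = -72$ ($o = 1300 - 1372 = -72$)
$d{\left(c \right)} = \frac{3}{2}$ ($d{\left(c \right)} = 2 \cdot 6 \frac{1}{2 + 6} = 2 \cdot 6 \cdot \frac{1}{8} = \frac{3}{2}$)
$W{\left(X,R \right)} = 1$ ($W{\left(X,R \right)} = \frac{X + R}{R + X} = \frac{R + X}{R + X} = 1$)
$\left(W{\left(-8,d{\left(-6 \right)} \right)} + 2447\right) + o = \left(1 + 2447\right) - 72 = 2448 - 72 = 2376$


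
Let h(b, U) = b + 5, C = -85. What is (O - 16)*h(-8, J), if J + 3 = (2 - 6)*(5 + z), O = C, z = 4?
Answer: 303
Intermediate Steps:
O = -85
J = -39 (J = -3 + (2 - 6)*(5 + 4) = -3 - 4*9 = -3 - 36 = -39)
h(b, U) = 5 + b
(O - 16)*h(-8, J) = (-85 - 16)*(5 - 8) = -101*(-3) = 303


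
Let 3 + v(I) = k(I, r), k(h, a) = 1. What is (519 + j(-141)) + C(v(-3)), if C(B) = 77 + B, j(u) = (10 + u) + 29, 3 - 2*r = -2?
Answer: 492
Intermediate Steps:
r = 5/2 (r = 3/2 - ½*(-2) = 3/2 + 1 = 5/2 ≈ 2.5000)
j(u) = 39 + u
v(I) = -2 (v(I) = -3 + 1 = -2)
(519 + j(-141)) + C(v(-3)) = (519 + (39 - 141)) + (77 - 2) = (519 - 102) + 75 = 417 + 75 = 492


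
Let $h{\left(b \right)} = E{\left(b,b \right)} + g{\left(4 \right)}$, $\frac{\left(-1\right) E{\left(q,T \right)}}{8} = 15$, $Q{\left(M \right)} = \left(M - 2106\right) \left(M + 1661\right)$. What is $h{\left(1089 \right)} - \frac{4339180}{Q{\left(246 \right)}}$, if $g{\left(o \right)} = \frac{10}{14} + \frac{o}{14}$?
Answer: $- \frac{20887810}{177351} \approx -117.78$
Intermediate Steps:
$Q{\left(M \right)} = \left(-2106 + M\right) \left(1661 + M\right)$
$g{\left(o \right)} = \frac{5}{7} + \frac{o}{14}$ ($g{\left(o \right)} = 10 \cdot \frac{1}{14} + o \frac{1}{14} = \frac{5}{7} + \frac{o}{14}$)
$E{\left(q,T \right)} = -120$ ($E{\left(q,T \right)} = \left(-8\right) 15 = -120$)
$h{\left(b \right)} = -119$ ($h{\left(b \right)} = -120 + \left(\frac{5}{7} + \frac{1}{14} \cdot 4\right) = -120 + \left(\frac{5}{7} + \frac{2}{7}\right) = -120 + 1 = -119$)
$h{\left(1089 \right)} - \frac{4339180}{Q{\left(246 \right)}} = -119 - \frac{4339180}{-3498066 + 246^{2} - 109470} = -119 - \frac{4339180}{-3498066 + 60516 - 109470} = -119 - \frac{4339180}{-3547020} = -119 - - \frac{216959}{177351} = -119 + \frac{216959}{177351} = - \frac{20887810}{177351}$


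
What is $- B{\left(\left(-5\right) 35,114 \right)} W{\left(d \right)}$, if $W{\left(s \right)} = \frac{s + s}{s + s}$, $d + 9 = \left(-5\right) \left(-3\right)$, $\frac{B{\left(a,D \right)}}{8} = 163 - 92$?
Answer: $-568$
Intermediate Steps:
$B{\left(a,D \right)} = 568$ ($B{\left(a,D \right)} = 8 \left(163 - 92\right) = 8 \cdot 71 = 568$)
$d = 6$ ($d = -9 - -15 = -9 + 15 = 6$)
$W{\left(s \right)} = 1$ ($W{\left(s \right)} = \frac{2 s}{2 s} = 2 s \frac{1}{2 s} = 1$)
$- B{\left(\left(-5\right) 35,114 \right)} W{\left(d \right)} = - 568 \cdot 1 = \left(-1\right) 568 = -568$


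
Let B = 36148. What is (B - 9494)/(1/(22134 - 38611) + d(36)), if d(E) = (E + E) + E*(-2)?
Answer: -439177958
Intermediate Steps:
d(E) = 0 (d(E) = 2*E - 2*E = 0)
(B - 9494)/(1/(22134 - 38611) + d(36)) = (36148 - 9494)/(1/(22134 - 38611) + 0) = 26654/(1/(-16477) + 0) = 26654/(-1/16477 + 0) = 26654/(-1/16477) = 26654*(-16477) = -439177958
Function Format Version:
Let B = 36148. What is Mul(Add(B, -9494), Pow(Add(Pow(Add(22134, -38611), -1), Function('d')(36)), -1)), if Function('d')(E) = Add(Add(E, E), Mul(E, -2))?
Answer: -439177958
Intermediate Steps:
Function('d')(E) = 0 (Function('d')(E) = Add(Mul(2, E), Mul(-2, E)) = 0)
Mul(Add(B, -9494), Pow(Add(Pow(Add(22134, -38611), -1), Function('d')(36)), -1)) = Mul(Add(36148, -9494), Pow(Add(Pow(Add(22134, -38611), -1), 0), -1)) = Mul(26654, Pow(Add(Pow(-16477, -1), 0), -1)) = Mul(26654, Pow(Add(Rational(-1, 16477), 0), -1)) = Mul(26654, Pow(Rational(-1, 16477), -1)) = Mul(26654, -16477) = -439177958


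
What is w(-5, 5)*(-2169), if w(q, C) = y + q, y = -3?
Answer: 17352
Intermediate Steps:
w(q, C) = -3 + q
w(-5, 5)*(-2169) = (-3 - 5)*(-2169) = -8*(-2169) = 17352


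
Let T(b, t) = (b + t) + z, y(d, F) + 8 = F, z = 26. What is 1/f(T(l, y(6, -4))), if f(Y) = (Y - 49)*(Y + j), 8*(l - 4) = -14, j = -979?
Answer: 16/504481 ≈ 3.1716e-5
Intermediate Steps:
l = 9/4 (l = 4 + (⅛)*(-14) = 4 - 7/4 = 9/4 ≈ 2.2500)
y(d, F) = -8 + F
T(b, t) = 26 + b + t (T(b, t) = (b + t) + 26 = 26 + b + t)
f(Y) = (-979 + Y)*(-49 + Y) (f(Y) = (Y - 49)*(Y - 979) = (-49 + Y)*(-979 + Y) = (-979 + Y)*(-49 + Y))
1/f(T(l, y(6, -4))) = 1/(47971 + (26 + 9/4 + (-8 - 4))² - 1028*(26 + 9/4 + (-8 - 4))) = 1/(47971 + (26 + 9/4 - 12)² - 1028*(26 + 9/4 - 12)) = 1/(47971 + (65/4)² - 1028*65/4) = 1/(47971 + 4225/16 - 16705) = 1/(504481/16) = 16/504481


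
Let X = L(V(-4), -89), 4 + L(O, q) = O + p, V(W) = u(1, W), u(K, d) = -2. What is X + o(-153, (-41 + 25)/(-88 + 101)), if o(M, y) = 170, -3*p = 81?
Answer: 137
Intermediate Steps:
p = -27 (p = -1/3*81 = -27)
V(W) = -2
L(O, q) = -31 + O (L(O, q) = -4 + (O - 27) = -4 + (-27 + O) = -31 + O)
X = -33 (X = -31 - 2 = -33)
X + o(-153, (-41 + 25)/(-88 + 101)) = -33 + 170 = 137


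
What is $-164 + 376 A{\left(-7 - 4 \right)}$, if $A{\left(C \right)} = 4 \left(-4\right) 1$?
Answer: $-6180$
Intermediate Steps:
$A{\left(C \right)} = -16$ ($A{\left(C \right)} = \left(-16\right) 1 = -16$)
$-164 + 376 A{\left(-7 - 4 \right)} = -164 + 376 \left(-16\right) = -164 - 6016 = -6180$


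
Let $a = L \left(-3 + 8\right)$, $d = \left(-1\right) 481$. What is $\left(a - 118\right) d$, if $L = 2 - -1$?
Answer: $49543$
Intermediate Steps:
$d = -481$
$L = 3$ ($L = 2 + 1 = 3$)
$a = 15$ ($a = 3 \left(-3 + 8\right) = 3 \cdot 5 = 15$)
$\left(a - 118\right) d = \left(15 - 118\right) \left(-481\right) = \left(-103\right) \left(-481\right) = 49543$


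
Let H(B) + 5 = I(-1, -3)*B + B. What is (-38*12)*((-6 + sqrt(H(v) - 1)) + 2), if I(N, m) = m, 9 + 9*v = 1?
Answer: 1824 - 152*I*sqrt(38) ≈ 1824.0 - 936.99*I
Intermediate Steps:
v = -8/9 (v = -1 + (1/9)*1 = -1 + 1/9 = -8/9 ≈ -0.88889)
H(B) = -5 - 2*B (H(B) = -5 + (-3*B + B) = -5 - 2*B)
(-38*12)*((-6 + sqrt(H(v) - 1)) + 2) = (-38*12)*((-6 + sqrt((-5 - 2*(-8/9)) - 1)) + 2) = -456*((-6 + sqrt((-5 + 16/9) - 1)) + 2) = -456*((-6 + sqrt(-29/9 - 1)) + 2) = -456*((-6 + sqrt(-38/9)) + 2) = -456*((-6 + I*sqrt(38)/3) + 2) = -456*(-4 + I*sqrt(38)/3) = 1824 - 152*I*sqrt(38)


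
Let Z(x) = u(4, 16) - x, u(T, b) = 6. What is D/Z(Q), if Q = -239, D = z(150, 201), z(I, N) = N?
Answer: 201/245 ≈ 0.82041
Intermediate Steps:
D = 201
Z(x) = 6 - x
D/Z(Q) = 201/(6 - 1*(-239)) = 201/(6 + 239) = 201/245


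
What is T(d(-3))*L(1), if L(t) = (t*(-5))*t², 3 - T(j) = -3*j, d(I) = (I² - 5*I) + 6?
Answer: -465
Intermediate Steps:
d(I) = 6 + I² - 5*I
T(j) = 3 + 3*j (T(j) = 3 - (-3)*j = 3 + 3*j)
L(t) = -5*t³ (L(t) = (-5*t)*t² = -5*t³)
T(d(-3))*L(1) = (3 + 3*(6 + (-3)² - 5*(-3)))*(-5*1³) = (3 + 3*(6 + 9 + 15))*(-5*1) = (3 + 3*30)*(-5) = (3 + 90)*(-5) = 93*(-5) = -465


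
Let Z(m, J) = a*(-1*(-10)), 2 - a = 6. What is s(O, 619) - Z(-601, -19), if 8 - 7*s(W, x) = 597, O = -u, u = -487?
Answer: -309/7 ≈ -44.143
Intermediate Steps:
a = -4 (a = 2 - 1*6 = 2 - 6 = -4)
O = 487 (O = -1*(-487) = 487)
s(W, x) = -589/7 (s(W, x) = 8/7 - ⅐*597 = 8/7 - 597/7 = -589/7)
Z(m, J) = -40 (Z(m, J) = -(-4)*(-10) = -4*10 = -40)
s(O, 619) - Z(-601, -19) = -589/7 - 1*(-40) = -589/7 + 40 = -309/7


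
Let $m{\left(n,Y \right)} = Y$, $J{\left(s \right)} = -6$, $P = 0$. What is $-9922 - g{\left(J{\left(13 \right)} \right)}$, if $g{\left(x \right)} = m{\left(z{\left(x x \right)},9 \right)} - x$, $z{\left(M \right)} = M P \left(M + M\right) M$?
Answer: $-9937$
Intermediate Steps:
$z{\left(M \right)} = 0$ ($z{\left(M \right)} = M 0 \left(M + M\right) M = M 0 \cdot 2 M M = M 0 M = 0 M = 0$)
$g{\left(x \right)} = 9 - x$
$-9922 - g{\left(J{\left(13 \right)} \right)} = -9922 - \left(9 - -6\right) = -9922 - \left(9 + 6\right) = -9922 - 15 = -9937$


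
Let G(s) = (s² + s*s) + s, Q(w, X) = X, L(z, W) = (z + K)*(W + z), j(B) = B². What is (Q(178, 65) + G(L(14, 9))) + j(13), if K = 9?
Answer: 560445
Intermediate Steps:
L(z, W) = (9 + z)*(W + z) (L(z, W) = (z + 9)*(W + z) = (9 + z)*(W + z))
G(s) = s + 2*s² (G(s) = (s² + s²) + s = 2*s² + s = s + 2*s²)
(Q(178, 65) + G(L(14, 9))) + j(13) = (65 + (14² + 9*9 + 9*14 + 9*14)*(1 + 2*(14² + 9*9 + 9*14 + 9*14))) + 13² = (65 + (196 + 81 + 126 + 126)*(1 + 2*(196 + 81 + 126 + 126))) + 169 = (65 + 529*(1 + 2*529)) + 169 = (65 + 529*(1 + 1058)) + 169 = (65 + 529*1059) + 169 = (65 + 560211) + 169 = 560276 + 169 = 560445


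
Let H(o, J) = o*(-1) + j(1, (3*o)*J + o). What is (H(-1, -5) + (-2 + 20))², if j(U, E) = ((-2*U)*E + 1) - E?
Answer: 484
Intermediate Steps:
j(U, E) = 1 - E - 2*E*U (j(U, E) = (-2*E*U + 1) - E = (1 - 2*E*U) - E = 1 - E - 2*E*U)
H(o, J) = 1 - 4*o - 9*J*o (H(o, J) = o*(-1) + (1 - ((3*o)*J + o) - 2*((3*o)*J + o)*1) = -o + (1 - (3*J*o + o) - 2*(3*J*o + o)*1) = -o + (1 - (o + 3*J*o) - 2*(o + 3*J*o)*1) = -o + (1 + (-o - 3*J*o) + (-2*o - 6*J*o)) = -o + (1 - 3*o - 9*J*o) = 1 - 4*o - 9*J*o)
(H(-1, -5) + (-2 + 20))² = ((1 - 4*(-1) - 9*(-5)*(-1)) + (-2 + 20))² = ((1 + 4 - 45) + 18)² = (-40 + 18)² = (-22)² = 484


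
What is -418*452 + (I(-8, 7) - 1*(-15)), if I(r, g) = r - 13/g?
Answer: -1322516/7 ≈ -1.8893e+5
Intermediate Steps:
-418*452 + (I(-8, 7) - 1*(-15)) = -418*452 + ((-8 - 13/7) - 1*(-15)) = -188936 + ((-8 - 13*⅐) + 15) = -188936 + ((-8 - 13/7) + 15) = -188936 + (-69/7 + 15) = -188936 + 36/7 = -1322516/7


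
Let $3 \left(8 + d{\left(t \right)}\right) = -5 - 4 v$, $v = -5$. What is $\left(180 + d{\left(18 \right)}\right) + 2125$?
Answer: $2302$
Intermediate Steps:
$d{\left(t \right)} = -3$ ($d{\left(t \right)} = -8 + \frac{-5 - -20}{3} = -8 + \frac{-5 + 20}{3} = -8 + \frac{1}{3} \cdot 15 = -8 + 5 = -3$)
$\left(180 + d{\left(18 \right)}\right) + 2125 = \left(180 - 3\right) + 2125 = 177 + 2125 = 2302$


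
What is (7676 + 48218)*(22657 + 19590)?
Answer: 2361353818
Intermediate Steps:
(7676 + 48218)*(22657 + 19590) = 55894*42247 = 2361353818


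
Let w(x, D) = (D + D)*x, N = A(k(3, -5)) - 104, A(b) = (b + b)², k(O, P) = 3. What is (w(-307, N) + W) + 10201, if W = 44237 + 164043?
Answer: 260233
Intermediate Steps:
A(b) = 4*b² (A(b) = (2*b)² = 4*b²)
W = 208280
N = -68 (N = 4*3² - 104 = 4*9 - 104 = 36 - 104 = -68)
w(x, D) = 2*D*x (w(x, D) = (2*D)*x = 2*D*x)
(w(-307, N) + W) + 10201 = (2*(-68)*(-307) + 208280) + 10201 = (41752 + 208280) + 10201 = 250032 + 10201 = 260233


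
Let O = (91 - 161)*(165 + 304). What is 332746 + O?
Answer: 299916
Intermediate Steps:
O = -32830 (O = -70*469 = -32830)
332746 + O = 332746 - 32830 = 299916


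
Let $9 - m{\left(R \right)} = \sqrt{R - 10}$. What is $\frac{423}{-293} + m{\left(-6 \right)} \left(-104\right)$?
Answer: $- \frac{274671}{293} + 416 i \approx -937.44 + 416.0 i$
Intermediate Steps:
$m{\left(R \right)} = 9 - \sqrt{-10 + R}$ ($m{\left(R \right)} = 9 - \sqrt{R - 10} = 9 - \sqrt{-10 + R}$)
$\frac{423}{-293} + m{\left(-6 \right)} \left(-104\right) = \frac{423}{-293} + \left(9 - \sqrt{-10 - 6}\right) \left(-104\right) = 423 \left(- \frac{1}{293}\right) + \left(9 - \sqrt{-16}\right) \left(-104\right) = - \frac{423}{293} + \left(9 - 4 i\right) \left(-104\right) = - \frac{423}{293} - \left(936 - 416 i\right) = - \frac{274671}{293} + 416 i$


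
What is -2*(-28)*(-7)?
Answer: -392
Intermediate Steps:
-2*(-28)*(-7) = 56*(-7) = -392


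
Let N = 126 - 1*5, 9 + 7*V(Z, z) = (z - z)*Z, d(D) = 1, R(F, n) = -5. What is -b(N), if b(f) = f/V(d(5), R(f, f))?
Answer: 847/9 ≈ 94.111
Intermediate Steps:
V(Z, z) = -9/7 (V(Z, z) = -9/7 + ((z - z)*Z)/7 = -9/7 + (0*Z)/7 = -9/7 + (⅐)*0 = -9/7 + 0 = -9/7)
N = 121 (N = 126 - 5 = 121)
b(f) = -7*f/9 (b(f) = f/(-9/7) = f*(-7/9) = -7*f/9)
-b(N) = -(-7)*121/9 = -1*(-847/9) = 847/9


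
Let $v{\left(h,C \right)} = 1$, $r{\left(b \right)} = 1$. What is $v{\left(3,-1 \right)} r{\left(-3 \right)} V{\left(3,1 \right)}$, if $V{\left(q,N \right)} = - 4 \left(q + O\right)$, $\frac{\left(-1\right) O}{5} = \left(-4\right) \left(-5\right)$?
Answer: $388$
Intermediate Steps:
$O = -100$ ($O = - 5 \left(\left(-4\right) \left(-5\right)\right) = \left(-5\right) 20 = -100$)
$V{\left(q,N \right)} = 400 - 4 q$ ($V{\left(q,N \right)} = - 4 \left(q - 100\right) = - 4 \left(-100 + q\right) = 400 - 4 q$)
$v{\left(3,-1 \right)} r{\left(-3 \right)} V{\left(3,1 \right)} = 1 \cdot 1 \left(400 - 12\right) = 1 \left(400 - 12\right) = 1 \cdot 388 = 388$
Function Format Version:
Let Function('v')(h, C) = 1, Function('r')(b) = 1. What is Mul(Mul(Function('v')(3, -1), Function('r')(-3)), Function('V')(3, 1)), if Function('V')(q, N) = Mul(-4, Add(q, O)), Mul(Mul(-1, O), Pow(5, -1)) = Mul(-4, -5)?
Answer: 388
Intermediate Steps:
O = -100 (O = Mul(-5, Mul(-4, -5)) = Mul(-5, 20) = -100)
Function('V')(q, N) = Add(400, Mul(-4, q)) (Function('V')(q, N) = Mul(-4, Add(q, -100)) = Mul(-4, Add(-100, q)) = Add(400, Mul(-4, q)))
Mul(Mul(Function('v')(3, -1), Function('r')(-3)), Function('V')(3, 1)) = Mul(Mul(1, 1), Add(400, Mul(-4, 3))) = Mul(1, Add(400, -12)) = Mul(1, 388) = 388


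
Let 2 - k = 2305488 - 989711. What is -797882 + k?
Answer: -2113657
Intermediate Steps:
k = -1315775 (k = 2 - (2305488 - 989711) = 2 - 1*1315777 = 2 - 1315777 = -1315775)
-797882 + k = -797882 - 1315775 = -2113657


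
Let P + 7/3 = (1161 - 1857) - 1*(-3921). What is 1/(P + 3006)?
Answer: 3/18686 ≈ 0.00016055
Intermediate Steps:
P = 9668/3 (P = -7/3 + ((1161 - 1857) - 1*(-3921)) = -7/3 + (-696 + 3921) = -7/3 + 3225 = 9668/3 ≈ 3222.7)
1/(P + 3006) = 1/(9668/3 + 3006) = 1/(18686/3) = 3/18686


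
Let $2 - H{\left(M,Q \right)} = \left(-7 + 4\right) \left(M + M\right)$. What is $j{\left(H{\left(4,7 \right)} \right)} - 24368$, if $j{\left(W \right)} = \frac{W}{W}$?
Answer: $-24367$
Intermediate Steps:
$H{\left(M,Q \right)} = 2 + 6 M$ ($H{\left(M,Q \right)} = 2 - \left(-7 + 4\right) \left(M + M\right) = 2 - - 3 \cdot 2 M = 2 - - 6 M = 2 + 6 M$)
$j{\left(W \right)} = 1$
$j{\left(H{\left(4,7 \right)} \right)} - 24368 = 1 - 24368 = -24367$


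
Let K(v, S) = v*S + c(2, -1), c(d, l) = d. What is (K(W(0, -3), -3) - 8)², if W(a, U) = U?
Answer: 9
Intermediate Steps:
K(v, S) = 2 + S*v (K(v, S) = v*S + 2 = S*v + 2 = 2 + S*v)
(K(W(0, -3), -3) - 8)² = ((2 - 3*(-3)) - 8)² = ((2 + 9) - 8)² = (11 - 8)² = 3² = 9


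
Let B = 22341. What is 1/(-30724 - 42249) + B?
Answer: 1630289792/72973 ≈ 22341.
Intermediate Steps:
1/(-30724 - 42249) + B = 1/(-30724 - 42249) + 22341 = 1/(-72973) + 22341 = -1/72973 + 22341 = 1630289792/72973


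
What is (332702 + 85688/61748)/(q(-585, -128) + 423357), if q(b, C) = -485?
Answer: 1283985549/1631968766 ≈ 0.78677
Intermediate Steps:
(332702 + 85688/61748)/(q(-585, -128) + 423357) = (332702 + 85688/61748)/(-485 + 423357) = (332702 + 85688*(1/61748))/422872 = (332702 + 21422/15437)*(1/422872) = (5135942196/15437)*(1/422872) = 1283985549/1631968766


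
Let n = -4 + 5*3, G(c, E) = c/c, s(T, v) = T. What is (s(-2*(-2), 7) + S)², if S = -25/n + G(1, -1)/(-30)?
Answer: 312481/108900 ≈ 2.8694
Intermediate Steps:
G(c, E) = 1
n = 11 (n = -4 + 15 = 11)
S = -761/330 (S = -25/11 + 1/(-30) = -25*1/11 + 1*(-1/30) = -25/11 - 1/30 = -761/330 ≈ -2.3061)
(s(-2*(-2), 7) + S)² = (-2*(-2) - 761/330)² = (4 - 761/330)² = (559/330)² = 312481/108900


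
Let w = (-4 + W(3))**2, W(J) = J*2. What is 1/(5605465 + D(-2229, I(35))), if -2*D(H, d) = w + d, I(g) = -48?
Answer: 1/5605487 ≈ 1.7840e-7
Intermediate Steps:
W(J) = 2*J
w = 4 (w = (-4 + 2*3)**2 = (-4 + 6)**2 = 2**2 = 4)
D(H, d) = -2 - d/2 (D(H, d) = -(4 + d)/2 = -2 - d/2)
1/(5605465 + D(-2229, I(35))) = 1/(5605465 + (-2 - 1/2*(-48))) = 1/(5605465 + (-2 + 24)) = 1/(5605465 + 22) = 1/5605487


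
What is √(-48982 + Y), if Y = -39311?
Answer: I*√88293 ≈ 297.14*I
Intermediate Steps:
√(-48982 + Y) = √(-48982 - 39311) = √(-88293) = I*√88293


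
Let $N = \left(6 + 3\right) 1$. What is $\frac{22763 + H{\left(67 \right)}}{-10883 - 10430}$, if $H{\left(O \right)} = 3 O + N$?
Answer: $- \frac{22973}{21313} \approx -1.0779$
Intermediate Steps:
$N = 9$ ($N = 9 \cdot 1 = 9$)
$H{\left(O \right)} = 9 + 3 O$ ($H{\left(O \right)} = 3 O + 9 = 9 + 3 O$)
$\frac{22763 + H{\left(67 \right)}}{-10883 - 10430} = \frac{22763 + \left(9 + 3 \cdot 67\right)}{-10883 - 10430} = \frac{22763 + \left(9 + 201\right)}{-21313} = \left(22763 + 210\right) \left(- \frac{1}{21313}\right) = 22973 \left(- \frac{1}{21313}\right) = - \frac{22973}{21313}$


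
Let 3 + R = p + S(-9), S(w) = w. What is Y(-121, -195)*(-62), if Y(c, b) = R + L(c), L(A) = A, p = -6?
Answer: 8618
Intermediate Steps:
R = -18 (R = -3 + (-6 - 9) = -3 - 15 = -18)
Y(c, b) = -18 + c
Y(-121, -195)*(-62) = (-18 - 121)*(-62) = -139*(-62) = 8618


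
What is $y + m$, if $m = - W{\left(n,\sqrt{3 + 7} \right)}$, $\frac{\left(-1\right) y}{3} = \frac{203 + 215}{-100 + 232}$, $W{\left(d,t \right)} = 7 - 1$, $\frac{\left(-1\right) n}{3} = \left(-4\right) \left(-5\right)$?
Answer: $- \frac{31}{2} \approx -15.5$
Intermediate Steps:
$n = -60$ ($n = - 3 \left(\left(-4\right) \left(-5\right)\right) = \left(-3\right) 20 = -60$)
$W{\left(d,t \right)} = 6$
$y = - \frac{19}{2}$ ($y = - 3 \frac{203 + 215}{-100 + 232} = - 3 \cdot \frac{418}{132} = - 3 \cdot 418 \cdot \frac{1}{132} = \left(-3\right) \frac{19}{6} = - \frac{19}{2} \approx -9.5$)
$m = -6$ ($m = \left(-1\right) 6 = -6$)
$y + m = - \frac{19}{2} - 6 = - \frac{31}{2}$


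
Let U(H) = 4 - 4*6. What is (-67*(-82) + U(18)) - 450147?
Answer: -444673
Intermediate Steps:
U(H) = -20 (U(H) = 4 - 24 = -20)
(-67*(-82) + U(18)) - 450147 = (-67*(-82) - 20) - 450147 = (5494 - 20) - 450147 = 5474 - 450147 = -444673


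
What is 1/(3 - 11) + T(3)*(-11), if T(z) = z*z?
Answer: -793/8 ≈ -99.125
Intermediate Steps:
T(z) = z**2
1/(3 - 11) + T(3)*(-11) = 1/(3 - 11) + 3**2*(-11) = 1/(-8) + 9*(-11) = -1/8 - 99 = -793/8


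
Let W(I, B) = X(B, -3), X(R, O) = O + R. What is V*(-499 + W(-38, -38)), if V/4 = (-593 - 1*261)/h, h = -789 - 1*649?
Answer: -922320/719 ≈ -1282.8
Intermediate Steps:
W(I, B) = -3 + B
h = -1438 (h = -789 - 649 = -1438)
V = 1708/719 (V = 4*((-593 - 1*261)/(-1438)) = 4*((-593 - 261)*(-1/1438)) = 4*(-854*(-1/1438)) = 4*(427/719) = 1708/719 ≈ 2.3755)
V*(-499 + W(-38, -38)) = 1708*(-499 + (-3 - 38))/719 = 1708*(-499 - 41)/719 = (1708/719)*(-540) = -922320/719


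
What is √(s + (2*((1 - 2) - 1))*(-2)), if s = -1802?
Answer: I*√1794 ≈ 42.356*I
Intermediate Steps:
√(s + (2*((1 - 2) - 1))*(-2)) = √(-1802 + (2*((1 - 2) - 1))*(-2)) = √(-1802 + (2*(-1 - 1))*(-2)) = √(-1802 + (2*(-2))*(-2)) = √(-1802 - 4*(-2)) = √(-1802 + 8) = √(-1794) = I*√1794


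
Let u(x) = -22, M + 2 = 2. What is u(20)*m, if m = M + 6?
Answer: -132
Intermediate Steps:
M = 0 (M = -2 + 2 = 0)
m = 6 (m = 0 + 6 = 6)
u(20)*m = -22*6 = -132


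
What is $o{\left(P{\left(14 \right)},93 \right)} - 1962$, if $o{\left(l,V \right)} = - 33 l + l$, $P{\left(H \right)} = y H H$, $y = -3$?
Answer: $16854$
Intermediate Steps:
$P{\left(H \right)} = - 3 H^{2}$ ($P{\left(H \right)} = - 3 H H = - 3 H^{2}$)
$o{\left(l,V \right)} = - 32 l$
$o{\left(P{\left(14 \right)},93 \right)} - 1962 = - 32 \left(- 3 \cdot 14^{2}\right) - 1962 = - 32 \left(\left(-3\right) 196\right) - 1962 = \left(-32\right) \left(-588\right) - 1962 = 18816 - 1962 = 16854$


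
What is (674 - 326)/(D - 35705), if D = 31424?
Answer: -116/1427 ≈ -0.081289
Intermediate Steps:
(674 - 326)/(D - 35705) = (674 - 326)/(31424 - 35705) = 348/(-4281) = 348*(-1/4281) = -116/1427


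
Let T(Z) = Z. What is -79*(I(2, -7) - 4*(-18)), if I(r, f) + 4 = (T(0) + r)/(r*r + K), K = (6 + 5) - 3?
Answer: -32311/6 ≈ -5385.2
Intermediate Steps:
K = 8 (K = 11 - 3 = 8)
I(r, f) = -4 + r/(8 + r**2) (I(r, f) = -4 + (0 + r)/(r*r + 8) = -4 + r/(r**2 + 8) = -4 + r/(8 + r**2))
-79*(I(2, -7) - 4*(-18)) = -79*((-32 + 2 - 4*2**2)/(8 + 2**2) - 4*(-18)) = -79*((-32 + 2 - 4*4)/(8 + 4) + 72) = -79*((-32 + 2 - 16)/12 + 72) = -79*((1/12)*(-46) + 72) = -79*(-23/6 + 72) = -79*409/6 = -32311/6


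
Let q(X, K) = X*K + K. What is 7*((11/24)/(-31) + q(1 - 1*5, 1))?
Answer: -15701/744 ≈ -21.103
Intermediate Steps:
q(X, K) = K + K*X (q(X, K) = K*X + K = K + K*X)
7*((11/24)/(-31) + q(1 - 1*5, 1)) = 7*((11/24)/(-31) + 1*(1 + (1 - 1*5))) = 7*((11*(1/24))*(-1/31) + 1*(1 + (1 - 5))) = 7*((11/24)*(-1/31) + 1*(1 - 4)) = 7*(-11/744 + 1*(-3)) = 7*(-11/744 - 3) = 7*(-2243/744) = -15701/744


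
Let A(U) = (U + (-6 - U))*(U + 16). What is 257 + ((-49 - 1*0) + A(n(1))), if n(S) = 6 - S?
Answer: 82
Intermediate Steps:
A(U) = -96 - 6*U (A(U) = -6*(16 + U) = -96 - 6*U)
257 + ((-49 - 1*0) + A(n(1))) = 257 + ((-49 - 1*0) + (-96 - 6*(6 - 1*1))) = 257 + ((-49 + 0) + (-96 - 6*(6 - 1))) = 257 + (-49 + (-96 - 6*5)) = 257 + (-49 + (-96 - 30)) = 257 + (-49 - 126) = 257 - 175 = 82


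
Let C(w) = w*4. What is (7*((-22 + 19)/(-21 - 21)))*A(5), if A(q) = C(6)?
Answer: 12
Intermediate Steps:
C(w) = 4*w
A(q) = 24 (A(q) = 4*6 = 24)
(7*((-22 + 19)/(-21 - 21)))*A(5) = (7*((-22 + 19)/(-21 - 21)))*24 = (7*(-3/(-42)))*24 = (7*(-3*(-1/42)))*24 = (7*(1/14))*24 = (½)*24 = 12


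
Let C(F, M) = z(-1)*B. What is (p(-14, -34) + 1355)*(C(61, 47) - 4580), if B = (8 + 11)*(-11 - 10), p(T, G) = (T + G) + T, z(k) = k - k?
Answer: -5921940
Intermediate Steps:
z(k) = 0
p(T, G) = G + 2*T (p(T, G) = (G + T) + T = G + 2*T)
B = -399 (B = 19*(-21) = -399)
C(F, M) = 0 (C(F, M) = 0*(-399) = 0)
(p(-14, -34) + 1355)*(C(61, 47) - 4580) = ((-34 + 2*(-14)) + 1355)*(0 - 4580) = ((-34 - 28) + 1355)*(-4580) = (-62 + 1355)*(-4580) = 1293*(-4580) = -5921940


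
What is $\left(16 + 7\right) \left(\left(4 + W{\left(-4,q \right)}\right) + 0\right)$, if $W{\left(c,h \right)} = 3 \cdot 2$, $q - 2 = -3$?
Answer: $230$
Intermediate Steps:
$q = -1$ ($q = 2 - 3 = -1$)
$W{\left(c,h \right)} = 6$
$\left(16 + 7\right) \left(\left(4 + W{\left(-4,q \right)}\right) + 0\right) = \left(16 + 7\right) \left(\left(4 + 6\right) + 0\right) = 23 \left(10 + 0\right) = 23 \cdot 10 = 230$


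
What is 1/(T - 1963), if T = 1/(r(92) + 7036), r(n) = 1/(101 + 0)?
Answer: -710637/1394980330 ≈ -0.00050942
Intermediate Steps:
r(n) = 1/101
T = 101/710637 (T = 1/(1/101 + 7036) = 1/(710637/101) = 101/710637 ≈ 0.00014213)
1/(T - 1963) = 1/(101/710637 - 1963) = 1/(-1394980330/710637) = -710637/1394980330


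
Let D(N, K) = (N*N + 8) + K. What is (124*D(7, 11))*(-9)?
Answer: -75888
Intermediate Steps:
D(N, K) = 8 + K + N² (D(N, K) = (N² + 8) + K = (8 + N²) + K = 8 + K + N²)
(124*D(7, 11))*(-9) = (124*(8 + 11 + 7²))*(-9) = (124*(8 + 11 + 49))*(-9) = (124*68)*(-9) = 8432*(-9) = -75888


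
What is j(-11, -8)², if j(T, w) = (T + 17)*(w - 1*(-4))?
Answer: 576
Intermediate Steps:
j(T, w) = (4 + w)*(17 + T) (j(T, w) = (17 + T)*(w + 4) = (17 + T)*(4 + w) = (4 + w)*(17 + T))
j(-11, -8)² = (68 + 4*(-11) + 17*(-8) - 11*(-8))² = (68 - 44 - 136 + 88)² = (-24)² = 576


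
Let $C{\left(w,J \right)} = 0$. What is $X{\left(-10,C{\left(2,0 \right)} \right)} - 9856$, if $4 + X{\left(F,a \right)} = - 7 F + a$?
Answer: $-9790$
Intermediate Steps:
$X{\left(F,a \right)} = -4 + a - 7 F$ ($X{\left(F,a \right)} = -4 - \left(- a + 7 F\right) = -4 + a - 7 F$)
$X{\left(-10,C{\left(2,0 \right)} \right)} - 9856 = \left(-4 + 0 - -70\right) - 9856 = \left(-4 + 0 + 70\right) - 9856 = 66 - 9856 = -9790$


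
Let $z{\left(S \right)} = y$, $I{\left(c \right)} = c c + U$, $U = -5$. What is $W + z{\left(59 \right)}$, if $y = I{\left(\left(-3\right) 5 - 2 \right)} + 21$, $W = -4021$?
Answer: $-3716$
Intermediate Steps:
$I{\left(c \right)} = -5 + c^{2}$ ($I{\left(c \right)} = c c - 5 = c^{2} - 5 = -5 + c^{2}$)
$y = 305$ ($y = \left(-5 + \left(\left(-3\right) 5 - 2\right)^{2}\right) + 21 = \left(-5 + \left(-15 - 2\right)^{2}\right) + 21 = \left(-5 + \left(-17\right)^{2}\right) + 21 = \left(-5 + 289\right) + 21 = 284 + 21 = 305$)
$z{\left(S \right)} = 305$
$W + z{\left(59 \right)} = -4021 + 305 = -3716$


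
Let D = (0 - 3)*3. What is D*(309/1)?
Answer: -2781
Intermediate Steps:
D = -9 (D = -3*3 = -9)
D*(309/1) = -2781/1 = -2781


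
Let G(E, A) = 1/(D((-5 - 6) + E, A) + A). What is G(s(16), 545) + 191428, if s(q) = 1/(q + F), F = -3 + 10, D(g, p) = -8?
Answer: 102796837/537 ≈ 1.9143e+5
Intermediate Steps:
F = 7
s(q) = 1/(7 + q) (s(q) = 1/(q + 7) = 1/(7 + q))
G(E, A) = 1/(-8 + A)
G(s(16), 545) + 191428 = 1/(-8 + 545) + 191428 = 1/537 + 191428 = 102796837/537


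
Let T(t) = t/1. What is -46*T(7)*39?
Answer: -12558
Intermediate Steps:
T(t) = t (T(t) = t*1 = t)
-46*T(7)*39 = -46*7*39 = -322*39 = -12558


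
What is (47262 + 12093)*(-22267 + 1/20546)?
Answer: -27154780791255/20546 ≈ -1.3217e+9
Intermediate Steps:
(47262 + 12093)*(-22267 + 1/20546) = 59355*(-22267 + 1/20546) = 59355*(-457497781/20546) = -27154780791255/20546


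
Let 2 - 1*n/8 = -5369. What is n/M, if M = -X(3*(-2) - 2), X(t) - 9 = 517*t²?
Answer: -42968/33097 ≈ -1.2982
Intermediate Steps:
n = 42968 (n = 16 - 8*(-5369) = 16 + 42952 = 42968)
X(t) = 9 + 517*t²
M = -33097 (M = -(9 + 517*(3*(-2) - 2)²) = -(9 + 517*(-6 - 2)²) = -(9 + 517*(-8)²) = -(9 + 517*64) = -(9 + 33088) = -1*33097 = -33097)
n/M = 42968/(-33097) = 42968*(-1/33097) = -42968/33097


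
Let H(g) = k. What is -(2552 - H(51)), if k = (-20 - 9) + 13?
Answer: -2568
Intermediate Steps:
k = -16 (k = -29 + 13 = -16)
H(g) = -16
-(2552 - H(51)) = -(2552 - 1*(-16)) = -(2552 + 16) = -1*2568 = -2568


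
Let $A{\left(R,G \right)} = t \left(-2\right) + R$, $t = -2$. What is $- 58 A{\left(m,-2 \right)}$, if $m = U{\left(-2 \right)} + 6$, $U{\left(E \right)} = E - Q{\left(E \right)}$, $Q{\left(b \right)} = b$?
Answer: $-580$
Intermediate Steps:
$U{\left(E \right)} = 0$ ($U{\left(E \right)} = E - E = 0$)
$m = 6$ ($m = 0 + 6 = 6$)
$A{\left(R,G \right)} = 4 + R$ ($A{\left(R,G \right)} = \left(-2\right) \left(-2\right) + R = 4 + R$)
$- 58 A{\left(m,-2 \right)} = - 58 \left(4 + 6\right) = \left(-58\right) 10 = -580$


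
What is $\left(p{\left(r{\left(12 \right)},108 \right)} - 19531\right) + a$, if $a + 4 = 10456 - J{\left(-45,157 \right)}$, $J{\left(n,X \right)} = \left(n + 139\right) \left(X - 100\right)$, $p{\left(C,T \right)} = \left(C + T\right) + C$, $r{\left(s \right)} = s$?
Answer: $-14305$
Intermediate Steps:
$p{\left(C,T \right)} = T + 2 C$
$J{\left(n,X \right)} = \left(-100 + X\right) \left(139 + n\right)$ ($J{\left(n,X \right)} = \left(139 + n\right) \left(-100 + X\right) = \left(-100 + X\right) \left(139 + n\right)$)
$a = 5094$ ($a = -4 - \left(-24356 - 2565 + 21823\right) = -4 + \left(10456 - \left(-13900 + 4500 + 21823 - 7065\right)\right) = -4 + \left(10456 - 5358\right) = -4 + 5098 = 5094$)
$\left(p{\left(r{\left(12 \right)},108 \right)} - 19531\right) + a = \left(\left(108 + 2 \cdot 12\right) - 19531\right) + 5094 = \left(\left(108 + 24\right) - 19531\right) + 5094 = \left(132 - 19531\right) + 5094 = -19399 + 5094 = -14305$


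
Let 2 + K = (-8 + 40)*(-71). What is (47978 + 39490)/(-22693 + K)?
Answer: -87468/24967 ≈ -3.5033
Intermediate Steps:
K = -2274 (K = -2 + (-8 + 40)*(-71) = -2 + 32*(-71) = -2 - 2272 = -2274)
(47978 + 39490)/(-22693 + K) = (47978 + 39490)/(-22693 - 2274) = 87468/(-24967) = 87468*(-1/24967) = -87468/24967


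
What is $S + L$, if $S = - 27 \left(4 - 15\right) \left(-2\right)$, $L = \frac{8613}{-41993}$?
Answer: $- \frac{24952455}{41993} \approx -594.21$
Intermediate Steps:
$L = - \frac{8613}{41993}$ ($L = 8613 \left(- \frac{1}{41993}\right) = - \frac{8613}{41993} \approx -0.20511$)
$S = -594$ ($S = \left(-27\right) \left(-11\right) \left(-2\right) = 297 \left(-2\right) = -594$)
$S + L = -594 - \frac{8613}{41993} = - \frac{24952455}{41993}$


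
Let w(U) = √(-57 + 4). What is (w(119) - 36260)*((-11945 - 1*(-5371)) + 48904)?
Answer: -1534885800 + 42330*I*√53 ≈ -1.5349e+9 + 3.0817e+5*I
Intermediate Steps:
w(U) = I*√53 (w(U) = √(-53) = I*√53)
(w(119) - 36260)*((-11945 - 1*(-5371)) + 48904) = (I*√53 - 36260)*((-11945 - 1*(-5371)) + 48904) = (-36260 + I*√53)*((-11945 + 5371) + 48904) = (-36260 + I*√53)*(-6574 + 48904) = (-36260 + I*√53)*42330 = -1534885800 + 42330*I*√53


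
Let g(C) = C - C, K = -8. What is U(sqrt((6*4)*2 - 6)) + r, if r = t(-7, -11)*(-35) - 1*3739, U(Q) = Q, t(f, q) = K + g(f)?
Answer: -3459 + sqrt(42) ≈ -3452.5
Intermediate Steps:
g(C) = 0
t(f, q) = -8 (t(f, q) = -8 + 0 = -8)
r = -3459 (r = -8*(-35) - 1*3739 = 280 - 3739 = -3459)
U(sqrt((6*4)*2 - 6)) + r = sqrt((6*4)*2 - 6) - 3459 = sqrt(24*2 - 6) - 3459 = sqrt(48 - 6) - 3459 = sqrt(42) - 3459 = -3459 + sqrt(42)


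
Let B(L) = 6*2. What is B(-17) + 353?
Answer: 365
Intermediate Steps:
B(L) = 12
B(-17) + 353 = 12 + 353 = 365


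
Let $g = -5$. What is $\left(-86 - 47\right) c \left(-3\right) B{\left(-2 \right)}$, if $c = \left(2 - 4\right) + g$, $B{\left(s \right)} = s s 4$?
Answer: $-44688$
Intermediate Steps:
$B{\left(s \right)} = 4 s^{2}$ ($B{\left(s \right)} = s^{2} \cdot 4 = 4 s^{2}$)
$c = -7$ ($c = \left(2 - 4\right) - 5 = -2 - 5 = -7$)
$\left(-86 - 47\right) c \left(-3\right) B{\left(-2 \right)} = \left(-86 - 47\right) \left(-7\right) \left(-3\right) 4 \left(-2\right)^{2} = - 133 \cdot 21 \cdot 4 \cdot 4 = - 133 \cdot 21 \cdot 16 = \left(-133\right) 336 = -44688$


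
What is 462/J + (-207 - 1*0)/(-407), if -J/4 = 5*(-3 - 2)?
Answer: 104367/20350 ≈ 5.1286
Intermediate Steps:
J = 100 (J = -20*(-3 - 2) = -20*(-5) = -4*(-25) = 100)
462/J + (-207 - 1*0)/(-407) = 462/100 + (-207 - 1*0)/(-407) = 462*(1/100) + (-207 + 0)*(-1/407) = 231/50 - 207*(-1/407) = 231/50 + 207/407 = 104367/20350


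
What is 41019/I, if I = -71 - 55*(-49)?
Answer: 41019/2624 ≈ 15.632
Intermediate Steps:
I = 2624 (I = -71 + 2695 = 2624)
41019/I = 41019/2624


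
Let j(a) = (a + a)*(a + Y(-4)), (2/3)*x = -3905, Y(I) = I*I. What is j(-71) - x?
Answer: 27335/2 ≈ 13668.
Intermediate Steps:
Y(I) = I²
x = -11715/2 (x = (3/2)*(-3905) = -11715/2 ≈ -5857.5)
j(a) = 2*a*(16 + a) (j(a) = (a + a)*(a + (-4)²) = (2*a)*(a + 16) = (2*a)*(16 + a) = 2*a*(16 + a))
j(-71) - x = 2*(-71)*(16 - 71) - 1*(-11715/2) = 2*(-71)*(-55) + 11715/2 = 7810 + 11715/2 = 27335/2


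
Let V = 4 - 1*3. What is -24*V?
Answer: -24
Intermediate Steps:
V = 1 (V = 4 - 3 = 1)
-24*V = -24*1 = -24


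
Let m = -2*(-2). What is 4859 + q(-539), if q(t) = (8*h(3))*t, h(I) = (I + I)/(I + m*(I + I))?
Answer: 35107/9 ≈ 3900.8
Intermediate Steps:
m = 4
h(I) = 2/9 (h(I) = (I + I)/(I + 4*(I + I)) = (2*I)/(I + 4*(2*I)) = (2*I)/(I + 8*I) = (2*I)/((9*I)) = (2*I)*(1/(9*I)) = 2/9)
q(t) = 16*t/9 (q(t) = (8*(2/9))*t = 16*t/9)
4859 + q(-539) = 4859 + (16/9)*(-539) = 4859 - 8624/9 = 35107/9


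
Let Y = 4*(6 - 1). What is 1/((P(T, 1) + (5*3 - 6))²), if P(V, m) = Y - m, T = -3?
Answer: 1/784 ≈ 0.0012755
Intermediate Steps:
Y = 20 (Y = 4*5 = 20)
P(V, m) = 20 - m
1/((P(T, 1) + (5*3 - 6))²) = 1/(((20 - 1*1) + (5*3 - 6))²) = 1/(((20 - 1) + (15 - 6))²) = 1/((19 + 9)²) = 1/(28²) = 1/784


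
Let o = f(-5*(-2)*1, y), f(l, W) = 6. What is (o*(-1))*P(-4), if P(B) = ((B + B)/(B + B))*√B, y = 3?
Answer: -12*I ≈ -12.0*I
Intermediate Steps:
o = 6
P(B) = √B (P(B) = ((2*B)/((2*B)))*√B = ((2*B)*(1/(2*B)))*√B = 1*√B = √B)
(o*(-1))*P(-4) = (6*(-1))*√(-4) = -12*I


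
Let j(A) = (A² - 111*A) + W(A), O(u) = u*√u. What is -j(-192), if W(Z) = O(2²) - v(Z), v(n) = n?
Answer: -58376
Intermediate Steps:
O(u) = u^(3/2)
W(Z) = 8 - Z (W(Z) = (2²)^(3/2) - Z = 4^(3/2) - Z = 8 - Z)
j(A) = 8 + A² - 112*A (j(A) = (A² - 111*A) + (8 - A) = 8 + A² - 112*A)
-j(-192) = -(8 + (-192)² - 112*(-192)) = -(8 + 36864 + 21504) = -1*58376 = -58376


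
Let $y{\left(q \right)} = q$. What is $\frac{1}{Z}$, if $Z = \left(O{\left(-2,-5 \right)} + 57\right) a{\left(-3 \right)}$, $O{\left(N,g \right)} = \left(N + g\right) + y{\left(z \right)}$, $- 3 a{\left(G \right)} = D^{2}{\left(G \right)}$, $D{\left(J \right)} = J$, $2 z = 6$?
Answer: $- \frac{1}{159} \approx -0.0062893$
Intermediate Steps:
$z = 3$ ($z = \frac{1}{2} \cdot 6 = 3$)
$a{\left(G \right)} = - \frac{G^{2}}{3}$
$O{\left(N,g \right)} = 3 + N + g$ ($O{\left(N,g \right)} = \left(N + g\right) + 3 = 3 + N + g$)
$Z = -159$ ($Z = \left(\left(3 - 2 - 5\right) + 57\right) \left(- \frac{\left(-3\right)^{2}}{3}\right) = \left(-4 + 57\right) \left(\left(- \frac{1}{3}\right) 9\right) = 53 \left(-3\right) = -159$)
$\frac{1}{Z} = \frac{1}{-159} = - \frac{1}{159}$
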